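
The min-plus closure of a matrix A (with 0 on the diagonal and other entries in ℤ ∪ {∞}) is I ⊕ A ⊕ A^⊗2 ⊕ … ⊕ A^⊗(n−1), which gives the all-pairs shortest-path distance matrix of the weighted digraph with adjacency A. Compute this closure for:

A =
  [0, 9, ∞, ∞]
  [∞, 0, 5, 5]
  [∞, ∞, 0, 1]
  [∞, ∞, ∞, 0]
Closure =
  [0, 9, 14, 14]
  [∞, 0, 5, 5]
  [∞, ∞, 0, 1]
  [∞, ∞, ∞, 0]

This is the Floyd-Warshall all-pairs shortest-path computation. For each intermediate vertex k = 0, 1, …, 3, update dist[i][j] ← min(dist[i][j], dist[i][k] + dist[k][j]). The final matrix gives, for each (i, j), the minimum total weight of any directed path from i to j (possibly empty when i = j).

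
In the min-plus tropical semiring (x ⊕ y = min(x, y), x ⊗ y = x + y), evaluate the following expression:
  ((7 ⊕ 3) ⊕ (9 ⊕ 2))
((7 ⊕ 3) ⊕ (9 ⊕ 2)) = 2

Expand innermost to outermost. Recall ⊕ takes the minimum of its arguments and ⊗ takes their sum. Working out the expression ((7 ⊕ 3) ⊕ (9 ⊕ 2)) gives 2.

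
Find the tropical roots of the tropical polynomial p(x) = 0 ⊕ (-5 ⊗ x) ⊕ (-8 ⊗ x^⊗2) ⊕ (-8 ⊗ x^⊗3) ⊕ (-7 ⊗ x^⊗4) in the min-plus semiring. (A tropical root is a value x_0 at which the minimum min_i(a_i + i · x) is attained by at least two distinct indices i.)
Roots: {-1, 0, 3, 5}

Each tropical root is a break point of the lower envelope of the lines y = a_i + i · x (there are 5 lines, with slopes 0, 1, ..., 4). Only the lines that attain the minimum somewhere contribute to roots; other lines are dominated. Here the surviving (envelope) indices are i = 4, i = 3, i = 2, i = 1, i = 0.
Intersections between consecutive envelope lines give the roots: for adjacent envelope indices i < j the intersection is x = (a_i − a_j) / (j − i). Reading off the sorted break points: {-1, 0, 3, 5}.
Verification: at each break x_0, at least two indices attain the minimum of min_i(a_i + i · x_0).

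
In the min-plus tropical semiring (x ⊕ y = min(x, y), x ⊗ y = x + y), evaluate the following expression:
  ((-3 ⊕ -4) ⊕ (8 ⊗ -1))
((-3 ⊕ -4) ⊕ (8 ⊗ -1)) = -4

Expand innermost to outermost. Recall ⊕ takes the minimum of its arguments and ⊗ takes their sum. Working out the expression ((-3 ⊕ -4) ⊕ (8 ⊗ -1)) gives -4.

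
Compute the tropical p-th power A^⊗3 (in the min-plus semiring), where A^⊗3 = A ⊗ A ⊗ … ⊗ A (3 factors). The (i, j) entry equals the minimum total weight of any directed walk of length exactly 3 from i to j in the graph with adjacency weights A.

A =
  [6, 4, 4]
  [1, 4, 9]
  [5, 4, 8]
A^⊗3 =
  [9, 9, 9]
  [6, 9, 9]
  [9, 9, 9]

Each entry (A^⊗3)_ij equals the minimum over all length-3 walks i = v_0 → v_1 → … → v_3 = j of Σ_t A[v_t][v_{t+1}]. For example, for (i, j) = (0, 2) we minimise over 9 possible intermediate vertex sequences; the minimum is 9, attained along the walk 0 → 1 → 0 → 2.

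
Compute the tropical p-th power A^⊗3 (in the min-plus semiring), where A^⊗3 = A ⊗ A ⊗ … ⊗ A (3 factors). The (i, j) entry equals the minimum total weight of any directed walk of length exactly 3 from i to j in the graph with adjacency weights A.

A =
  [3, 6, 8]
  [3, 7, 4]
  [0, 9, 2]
A^⊗3 =
  [9, 12, 12]
  [6, 10, 8]
  [4, 8, 6]

Each entry (A^⊗3)_ij equals the minimum over all length-3 walks i = v_0 → v_1 → … → v_3 = j of Σ_t A[v_t][v_{t+1}]. For example, for (i, j) = (0, 2) we minimise over 9 possible intermediate vertex sequences; the minimum is 12, attained along the walk 0 → 1 → 2 → 2.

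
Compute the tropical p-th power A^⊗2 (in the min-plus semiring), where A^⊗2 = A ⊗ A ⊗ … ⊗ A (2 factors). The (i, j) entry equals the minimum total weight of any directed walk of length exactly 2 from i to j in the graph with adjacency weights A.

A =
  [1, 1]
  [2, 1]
A^⊗2 =
  [2, 2]
  [3, 2]

Each entry (A^⊗2)_ij equals the minimum over all length-2 walks i = v_0 → v_1 → … → v_2 = j of Σ_t A[v_t][v_{t+1}]. For example, for (i, j) = (0, 1) we minimise over 2 possible intermediate vertex sequences; the minimum is 2, attained along the walk 0 → 0 → 1.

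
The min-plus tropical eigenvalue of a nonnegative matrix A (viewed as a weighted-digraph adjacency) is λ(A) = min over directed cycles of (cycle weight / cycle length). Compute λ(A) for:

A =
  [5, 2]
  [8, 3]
λ(A) = 3

Enumerate directed cycles and compute their means (weight / length). Sample:
  cycle 0 → 0: weight = 5, length = 1, mean = 5/1 ≈ 5.000
  cycle 1 → 1: weight = 3, length = 1, mean = 3/1 ≈ 3.000
  cycle 0 → 1 → 0: weight = 10, length = 2, mean = 10/2 ≈ 5.000
  cycle 1 → 0 → 1: weight = 10, length = 2, mean = 10/2 ≈ 5.000
Minimum mean = 3.000, attained e.g. along the cycle 1 → 1 with weight 3 and length 1. So λ(A) = 3/1 = 3.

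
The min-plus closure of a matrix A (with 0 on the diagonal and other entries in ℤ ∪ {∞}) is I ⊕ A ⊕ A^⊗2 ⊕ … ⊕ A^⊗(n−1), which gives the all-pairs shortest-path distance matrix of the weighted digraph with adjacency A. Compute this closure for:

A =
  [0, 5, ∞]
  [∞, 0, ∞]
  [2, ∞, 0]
Closure =
  [0, 5, ∞]
  [∞, 0, ∞]
  [2, 7, 0]

This is the Floyd-Warshall all-pairs shortest-path computation. For each intermediate vertex k = 0, 1, …, 2, update dist[i][j] ← min(dist[i][j], dist[i][k] + dist[k][j]). The final matrix gives, for each (i, j), the minimum total weight of any directed path from i to j (possibly empty when i = j).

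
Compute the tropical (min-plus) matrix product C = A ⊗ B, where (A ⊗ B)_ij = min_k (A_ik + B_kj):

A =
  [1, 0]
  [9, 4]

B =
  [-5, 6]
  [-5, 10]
A ⊗ B =
  [-5, 7]
  [-1, 14]

Apply the min-plus product entry-by-entry:
  C[0][0] = min over k of (A[0][0] + B[0][0] = 1 + -5 = -4, A[0][1] + B[1][0] = 0 + -5 = -5) = -5 (attained at k = 1)
  C[0][1] = min over k of (A[0][0] + B[0][1] = 1 + 6 = 7, A[0][1] + B[1][1] = 0 + 10 = 10) = 7 (attained at k = 0)
  C[1][0] = min over k of (A[1][0] + B[0][0] = 9 + -5 = 4, A[1][1] + B[1][0] = 4 + -5 = -1) = -1 (attained at k = 1)
  C[1][1] = min over k of (A[1][0] + B[0][1] = 9 + 6 = 15, A[1][1] + B[1][1] = 4 + 10 = 14) = 14 (attained at k = 1)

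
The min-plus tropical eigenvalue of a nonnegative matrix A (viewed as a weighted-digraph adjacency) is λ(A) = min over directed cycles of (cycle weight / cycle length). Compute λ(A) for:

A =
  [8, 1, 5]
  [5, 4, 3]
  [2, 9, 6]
λ(A) = 2

Enumerate directed cycles and compute their means (weight / length). Sample:
  cycle 0 → 0: weight = 8, length = 1, mean = 8/1 ≈ 8.000
  cycle 1 → 1: weight = 4, length = 1, mean = 4/1 ≈ 4.000
  cycle 2 → 2: weight = 6, length = 1, mean = 6/1 ≈ 6.000
  cycle 0 → 1 → 0: weight = 6, length = 2, mean = 6/2 ≈ 3.000
  cycle 0 → 2 → 0: weight = 7, length = 2, mean = 7/2 ≈ 3.500
  cycle 1 → 0 → 1: weight = 6, length = 2, mean = 6/2 ≈ 3.000
Minimum mean = 2.000, attained e.g. along the cycle 0 → 1 → 2 → 0 with weight 6 and length 3. So λ(A) = 6/3 = 2.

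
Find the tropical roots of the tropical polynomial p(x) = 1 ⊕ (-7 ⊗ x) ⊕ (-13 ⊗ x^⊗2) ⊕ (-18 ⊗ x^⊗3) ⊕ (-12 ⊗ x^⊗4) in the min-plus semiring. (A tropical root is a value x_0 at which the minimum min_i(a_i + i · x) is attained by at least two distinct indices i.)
Roots: {-6, 5, 6, 8}

Each tropical root is a break point of the lower envelope of the lines y = a_i + i · x (there are 5 lines, with slopes 0, 1, ..., 4). Only the lines that attain the minimum somewhere contribute to roots; other lines are dominated. Here the surviving (envelope) indices are i = 4, i = 3, i = 2, i = 1, i = 0.
Intersections between consecutive envelope lines give the roots: for adjacent envelope indices i < j the intersection is x = (a_i − a_j) / (j − i). Reading off the sorted break points: {-6, 5, 6, 8}.
Verification: at each break x_0, at least two indices attain the minimum of min_i(a_i + i · x_0).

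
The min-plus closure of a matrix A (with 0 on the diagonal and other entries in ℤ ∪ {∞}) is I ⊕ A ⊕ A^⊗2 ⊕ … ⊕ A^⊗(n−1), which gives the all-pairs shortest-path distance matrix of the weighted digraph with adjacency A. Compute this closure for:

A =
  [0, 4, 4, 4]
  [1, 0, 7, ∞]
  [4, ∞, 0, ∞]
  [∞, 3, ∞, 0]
Closure =
  [0, 4, 4, 4]
  [1, 0, 5, 5]
  [4, 8, 0, 8]
  [4, 3, 8, 0]

This is the Floyd-Warshall all-pairs shortest-path computation. For each intermediate vertex k = 0, 1, …, 3, update dist[i][j] ← min(dist[i][j], dist[i][k] + dist[k][j]). The final matrix gives, for each (i, j), the minimum total weight of any directed path from i to j (possibly empty when i = j).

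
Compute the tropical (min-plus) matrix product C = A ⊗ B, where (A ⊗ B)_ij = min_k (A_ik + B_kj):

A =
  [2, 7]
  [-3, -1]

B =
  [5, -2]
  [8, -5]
A ⊗ B =
  [7, 0]
  [2, -6]

Apply the min-plus product entry-by-entry:
  C[0][0] = min over k of (A[0][0] + B[0][0] = 2 + 5 = 7, A[0][1] + B[1][0] = 7 + 8 = 15) = 7 (attained at k = 0)
  C[0][1] = min over k of (A[0][0] + B[0][1] = 2 + -2 = 0, A[0][1] + B[1][1] = 7 + -5 = 2) = 0 (attained at k = 0)
  C[1][0] = min over k of (A[1][0] + B[0][0] = -3 + 5 = 2, A[1][1] + B[1][0] = -1 + 8 = 7) = 2 (attained at k = 0)
  C[1][1] = min over k of (A[1][0] + B[0][1] = -3 + -2 = -5, A[1][1] + B[1][1] = -1 + -5 = -6) = -6 (attained at k = 1)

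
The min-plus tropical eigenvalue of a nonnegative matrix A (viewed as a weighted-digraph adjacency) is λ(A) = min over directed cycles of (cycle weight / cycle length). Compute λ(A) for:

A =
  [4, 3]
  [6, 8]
λ(A) = 4

Enumerate directed cycles and compute their means (weight / length). Sample:
  cycle 0 → 0: weight = 4, length = 1, mean = 4/1 ≈ 4.000
  cycle 1 → 1: weight = 8, length = 1, mean = 8/1 ≈ 8.000
  cycle 0 → 1 → 0: weight = 9, length = 2, mean = 9/2 ≈ 4.500
  cycle 1 → 0 → 1: weight = 9, length = 2, mean = 9/2 ≈ 4.500
Minimum mean = 4.000, attained e.g. along the cycle 0 → 0 with weight 4 and length 1. So λ(A) = 4/1 = 4.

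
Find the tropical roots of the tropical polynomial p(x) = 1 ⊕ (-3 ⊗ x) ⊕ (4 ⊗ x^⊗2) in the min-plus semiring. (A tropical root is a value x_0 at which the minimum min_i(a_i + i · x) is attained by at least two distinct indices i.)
Roots: {-7, 4}

Each tropical root is a break point of the lower envelope of the lines y = a_i + i · x (there are 3 lines, with slopes 0, 1, ..., 2). Only the lines that attain the minimum somewhere contribute to roots; other lines are dominated. Here the surviving (envelope) indices are i = 2, i = 1, i = 0.
Intersections between consecutive envelope lines give the roots: for adjacent envelope indices i < j the intersection is x = (a_i − a_j) / (j − i). Reading off the sorted break points: {-7, 4}.
Verification: at each break x_0, at least two indices attain the minimum of min_i(a_i + i · x_0).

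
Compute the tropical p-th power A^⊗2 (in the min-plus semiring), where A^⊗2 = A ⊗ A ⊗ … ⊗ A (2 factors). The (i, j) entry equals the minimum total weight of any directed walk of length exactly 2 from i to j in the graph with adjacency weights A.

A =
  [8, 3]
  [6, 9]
A^⊗2 =
  [9, 11]
  [14, 9]

Each entry (A^⊗2)_ij equals the minimum over all length-2 walks i = v_0 → v_1 → … → v_2 = j of Σ_t A[v_t][v_{t+1}]. For example, for (i, j) = (0, 1) we minimise over 2 possible intermediate vertex sequences; the minimum is 11, attained along the walk 0 → 0 → 1.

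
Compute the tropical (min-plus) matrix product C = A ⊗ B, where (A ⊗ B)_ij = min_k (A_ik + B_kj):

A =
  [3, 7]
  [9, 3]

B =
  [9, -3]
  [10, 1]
A ⊗ B =
  [12, 0]
  [13, 4]

Apply the min-plus product entry-by-entry:
  C[0][0] = min over k of (A[0][0] + B[0][0] = 3 + 9 = 12, A[0][1] + B[1][0] = 7 + 10 = 17) = 12 (attained at k = 0)
  C[0][1] = min over k of (A[0][0] + B[0][1] = 3 + -3 = 0, A[0][1] + B[1][1] = 7 + 1 = 8) = 0 (attained at k = 0)
  C[1][0] = min over k of (A[1][0] + B[0][0] = 9 + 9 = 18, A[1][1] + B[1][0] = 3 + 10 = 13) = 13 (attained at k = 1)
  C[1][1] = min over k of (A[1][0] + B[0][1] = 9 + -3 = 6, A[1][1] + B[1][1] = 3 + 1 = 4) = 4 (attained at k = 1)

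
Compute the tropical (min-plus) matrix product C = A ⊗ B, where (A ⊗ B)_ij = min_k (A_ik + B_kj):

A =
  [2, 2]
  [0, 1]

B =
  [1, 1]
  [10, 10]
A ⊗ B =
  [3, 3]
  [1, 1]

Apply the min-plus product entry-by-entry:
  C[0][0] = min over k of (A[0][0] + B[0][0] = 2 + 1 = 3, A[0][1] + B[1][0] = 2 + 10 = 12) = 3 (attained at k = 0)
  C[0][1] = min over k of (A[0][0] + B[0][1] = 2 + 1 = 3, A[0][1] + B[1][1] = 2 + 10 = 12) = 3 (attained at k = 0)
  C[1][0] = min over k of (A[1][0] + B[0][0] = 0 + 1 = 1, A[1][1] + B[1][0] = 1 + 10 = 11) = 1 (attained at k = 0)
  C[1][1] = min over k of (A[1][0] + B[0][1] = 0 + 1 = 1, A[1][1] + B[1][1] = 1 + 10 = 11) = 1 (attained at k = 0)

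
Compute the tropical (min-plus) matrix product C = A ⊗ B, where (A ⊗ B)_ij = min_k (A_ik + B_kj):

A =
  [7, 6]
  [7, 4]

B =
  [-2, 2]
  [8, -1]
A ⊗ B =
  [5, 5]
  [5, 3]

Apply the min-plus product entry-by-entry:
  C[0][0] = min over k of (A[0][0] + B[0][0] = 7 + -2 = 5, A[0][1] + B[1][0] = 6 + 8 = 14) = 5 (attained at k = 0)
  C[0][1] = min over k of (A[0][0] + B[0][1] = 7 + 2 = 9, A[0][1] + B[1][1] = 6 + -1 = 5) = 5 (attained at k = 1)
  C[1][0] = min over k of (A[1][0] + B[0][0] = 7 + -2 = 5, A[1][1] + B[1][0] = 4 + 8 = 12) = 5 (attained at k = 0)
  C[1][1] = min over k of (A[1][0] + B[0][1] = 7 + 2 = 9, A[1][1] + B[1][1] = 4 + -1 = 3) = 3 (attained at k = 1)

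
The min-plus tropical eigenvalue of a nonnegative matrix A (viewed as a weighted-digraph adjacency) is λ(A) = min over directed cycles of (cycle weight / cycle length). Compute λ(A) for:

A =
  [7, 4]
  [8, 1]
λ(A) = 1

Enumerate directed cycles and compute their means (weight / length). Sample:
  cycle 0 → 0: weight = 7, length = 1, mean = 7/1 ≈ 7.000
  cycle 1 → 1: weight = 1, length = 1, mean = 1/1 ≈ 1.000
  cycle 0 → 1 → 0: weight = 12, length = 2, mean = 12/2 ≈ 6.000
  cycle 1 → 0 → 1: weight = 12, length = 2, mean = 12/2 ≈ 6.000
Minimum mean = 1.000, attained e.g. along the cycle 1 → 1 with weight 1 and length 1. So λ(A) = 1/1 = 1.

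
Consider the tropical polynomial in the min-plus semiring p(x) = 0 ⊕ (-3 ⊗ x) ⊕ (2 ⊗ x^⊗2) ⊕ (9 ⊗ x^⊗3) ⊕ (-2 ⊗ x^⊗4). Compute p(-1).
p(-1) = -6

A tropical monomial a ⊗ x^⊗i evaluates to a + i · x. Evaluating each term at x = -1:
  Term 0 contributes 0 + 0 · -1 = 0
  Term 1 contributes -3 + 1 · -1 = -4
  Term 2 contributes 2 + 2 · -1 = 0
  Term 3 contributes 9 + 3 · -1 = 6
  Term 4 contributes -2 + 4 · -1 = -6
p(-1) = ⊕ of these = min[0, -4, 0, 6, -6] = -6.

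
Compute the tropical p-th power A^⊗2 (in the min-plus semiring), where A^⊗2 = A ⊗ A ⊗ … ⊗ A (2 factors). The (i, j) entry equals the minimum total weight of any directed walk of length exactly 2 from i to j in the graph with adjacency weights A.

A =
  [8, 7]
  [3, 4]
A^⊗2 =
  [10, 11]
  [7, 8]

Each entry (A^⊗2)_ij equals the minimum over all length-2 walks i = v_0 → v_1 → … → v_2 = j of Σ_t A[v_t][v_{t+1}]. For example, for (i, j) = (0, 1) we minimise over 2 possible intermediate vertex sequences; the minimum is 11, attained along the walk 0 → 1 → 1.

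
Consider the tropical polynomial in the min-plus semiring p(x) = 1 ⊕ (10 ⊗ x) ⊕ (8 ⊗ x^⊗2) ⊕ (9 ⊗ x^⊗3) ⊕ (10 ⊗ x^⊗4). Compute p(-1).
p(-1) = 1

A tropical monomial a ⊗ x^⊗i evaluates to a + i · x. Evaluating each term at x = -1:
  Term 0 contributes 1 + 0 · -1 = 1
  Term 1 contributes 10 + 1 · -1 = 9
  Term 2 contributes 8 + 2 · -1 = 6
  Term 3 contributes 9 + 3 · -1 = 6
  Term 4 contributes 10 + 4 · -1 = 6
p(-1) = ⊕ of these = min[1, 9, 6, 6, 6] = 1.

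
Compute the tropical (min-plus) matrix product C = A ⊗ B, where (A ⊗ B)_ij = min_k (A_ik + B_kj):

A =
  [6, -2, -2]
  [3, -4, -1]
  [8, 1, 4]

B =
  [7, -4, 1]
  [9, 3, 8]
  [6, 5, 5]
A ⊗ B =
  [4, 1, 3]
  [5, -1, 4]
  [10, 4, 9]

Apply the min-plus product entry-by-entry:
  C[0][0] = min over k of (A[0][0] + B[0][0] = 6 + 7 = 13, A[0][1] + B[1][0] = -2 + 9 = 7, A[0][2] + B[2][0] = -2 + 6 = 4) = 4 (attained at k = 2)
  C[0][1] = min over k of (A[0][0] + B[0][1] = 6 + -4 = 2, A[0][1] + B[1][1] = -2 + 3 = 1, A[0][2] + B[2][1] = -2 + 5 = 3) = 1 (attained at k = 1)
  C[0][2] = min over k of (A[0][0] + B[0][2] = 6 + 1 = 7, A[0][1] + B[1][2] = -2 + 8 = 6, A[0][2] + B[2][2] = -2 + 5 = 3) = 3 (attained at k = 2)
  C[1][0] = min over k of (A[1][0] + B[0][0] = 3 + 7 = 10, A[1][1] + B[1][0] = -4 + 9 = 5, A[1][2] + B[2][0] = -1 + 6 = 5) = 5 (attained at k = 1)
  C[1][1] = min over k of (A[1][0] + B[0][1] = 3 + -4 = -1, A[1][1] + B[1][1] = -4 + 3 = -1, A[1][2] + B[2][1] = -1 + 5 = 4) = -1 (attained at k = 0)
  C[1][2] = min over k of (A[1][0] + B[0][2] = 3 + 1 = 4, A[1][1] + B[1][2] = -4 + 8 = 4, A[1][2] + B[2][2] = -1 + 5 = 4) = 4 (attained at k = 0)
  C[2][0] = min over k of (A[2][0] + B[0][0] = 8 + 7 = 15, A[2][1] + B[1][0] = 1 + 9 = 10, A[2][2] + B[2][0] = 4 + 6 = 10) = 10 (attained at k = 1)
  C[2][1] = min over k of (A[2][0] + B[0][1] = 8 + -4 = 4, A[2][1] + B[1][1] = 1 + 3 = 4, A[2][2] + B[2][1] = 4 + 5 = 9) = 4 (attained at k = 0)
  C[2][2] = min over k of (A[2][0] + B[0][2] = 8 + 1 = 9, A[2][1] + B[1][2] = 1 + 8 = 9, A[2][2] + B[2][2] = 4 + 5 = 9) = 9 (attained at k = 0)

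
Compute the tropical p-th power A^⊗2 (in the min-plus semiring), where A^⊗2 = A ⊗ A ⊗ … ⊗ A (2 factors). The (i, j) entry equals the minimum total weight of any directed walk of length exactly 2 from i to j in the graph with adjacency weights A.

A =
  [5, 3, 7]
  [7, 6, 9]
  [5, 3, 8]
A^⊗2 =
  [10, 8, 12]
  [12, 10, 14]
  [10, 8, 12]

Each entry (A^⊗2)_ij equals the minimum over all length-2 walks i = v_0 → v_1 → … → v_2 = j of Σ_t A[v_t][v_{t+1}]. For example, for (i, j) = (0, 2) we minimise over 3 possible intermediate vertex sequences; the minimum is 12, attained along the walk 0 → 0 → 2.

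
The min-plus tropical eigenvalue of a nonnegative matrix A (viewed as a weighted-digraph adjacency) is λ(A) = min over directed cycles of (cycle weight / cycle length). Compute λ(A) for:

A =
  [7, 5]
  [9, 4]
λ(A) = 4

Enumerate directed cycles and compute their means (weight / length). Sample:
  cycle 0 → 0: weight = 7, length = 1, mean = 7/1 ≈ 7.000
  cycle 1 → 1: weight = 4, length = 1, mean = 4/1 ≈ 4.000
  cycle 0 → 1 → 0: weight = 14, length = 2, mean = 14/2 ≈ 7.000
  cycle 1 → 0 → 1: weight = 14, length = 2, mean = 14/2 ≈ 7.000
Minimum mean = 4.000, attained e.g. along the cycle 1 → 1 with weight 4 and length 1. So λ(A) = 4/1 = 4.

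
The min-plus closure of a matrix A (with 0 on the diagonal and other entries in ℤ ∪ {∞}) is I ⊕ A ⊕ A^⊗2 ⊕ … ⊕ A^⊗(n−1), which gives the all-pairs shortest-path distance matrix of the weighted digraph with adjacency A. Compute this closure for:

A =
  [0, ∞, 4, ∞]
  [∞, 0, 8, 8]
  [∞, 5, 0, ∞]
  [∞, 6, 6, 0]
Closure =
  [0, 9, 4, 17]
  [∞, 0, 8, 8]
  [∞, 5, 0, 13]
  [∞, 6, 6, 0]

This is the Floyd-Warshall all-pairs shortest-path computation. For each intermediate vertex k = 0, 1, …, 3, update dist[i][j] ← min(dist[i][j], dist[i][k] + dist[k][j]). The final matrix gives, for each (i, j), the minimum total weight of any directed path from i to j (possibly empty when i = j).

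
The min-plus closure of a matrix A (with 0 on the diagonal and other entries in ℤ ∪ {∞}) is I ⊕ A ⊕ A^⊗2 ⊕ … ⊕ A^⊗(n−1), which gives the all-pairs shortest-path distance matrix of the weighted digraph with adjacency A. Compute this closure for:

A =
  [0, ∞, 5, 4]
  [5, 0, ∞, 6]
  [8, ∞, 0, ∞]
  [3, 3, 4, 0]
Closure =
  [0, 7, 5, 4]
  [5, 0, 10, 6]
  [8, 15, 0, 12]
  [3, 3, 4, 0]

This is the Floyd-Warshall all-pairs shortest-path computation. For each intermediate vertex k = 0, 1, …, 3, update dist[i][j] ← min(dist[i][j], dist[i][k] + dist[k][j]). The final matrix gives, for each (i, j), the minimum total weight of any directed path from i to j (possibly empty when i = j).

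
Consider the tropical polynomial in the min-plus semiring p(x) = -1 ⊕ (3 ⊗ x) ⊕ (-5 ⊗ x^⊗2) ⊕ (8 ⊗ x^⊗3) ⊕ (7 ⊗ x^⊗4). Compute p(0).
p(0) = -5

A tropical monomial a ⊗ x^⊗i evaluates to a + i · x. Evaluating each term at x = 0:
  Term 0 contributes -1 + 0 · 0 = -1
  Term 1 contributes 3 + 1 · 0 = 3
  Term 2 contributes -5 + 2 · 0 = -5
  Term 3 contributes 8 + 3 · 0 = 8
  Term 4 contributes 7 + 4 · 0 = 7
p(0) = ⊕ of these = min[-1, 3, -5, 8, 7] = -5.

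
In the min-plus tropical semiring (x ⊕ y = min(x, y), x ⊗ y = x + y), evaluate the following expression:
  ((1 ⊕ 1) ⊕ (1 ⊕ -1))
((1 ⊕ 1) ⊕ (1 ⊕ -1)) = -1

Expand innermost to outermost. Recall ⊕ takes the minimum of its arguments and ⊗ takes their sum. Working out the expression ((1 ⊕ 1) ⊕ (1 ⊕ -1)) gives -1.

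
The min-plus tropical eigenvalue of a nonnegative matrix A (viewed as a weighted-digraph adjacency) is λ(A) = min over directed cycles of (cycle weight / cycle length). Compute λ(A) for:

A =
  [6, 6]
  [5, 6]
λ(A) = 11/2

Enumerate directed cycles and compute their means (weight / length). Sample:
  cycle 0 → 0: weight = 6, length = 1, mean = 6/1 ≈ 6.000
  cycle 1 → 1: weight = 6, length = 1, mean = 6/1 ≈ 6.000
  cycle 0 → 1 → 0: weight = 11, length = 2, mean = 11/2 ≈ 5.500
  cycle 1 → 0 → 1: weight = 11, length = 2, mean = 11/2 ≈ 5.500
Minimum mean = 5.500, attained e.g. along the cycle 0 → 1 → 0 with weight 11 and length 2. So λ(A) = 11/2 = 11/2.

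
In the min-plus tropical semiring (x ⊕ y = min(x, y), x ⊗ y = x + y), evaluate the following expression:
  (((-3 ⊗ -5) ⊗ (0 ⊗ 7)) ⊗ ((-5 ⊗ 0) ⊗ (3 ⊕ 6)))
(((-3 ⊗ -5) ⊗ (0 ⊗ 7)) ⊗ ((-5 ⊗ 0) ⊗ (3 ⊕ 6))) = -3

Expand innermost to outermost. Recall ⊕ takes the minimum of its arguments and ⊗ takes their sum. Working out the expression (((-3 ⊗ -5) ⊗ (0 ⊗ 7)) ⊗ ((-5 ⊗ 0) ⊗ (3 ⊕ 6))) gives -3.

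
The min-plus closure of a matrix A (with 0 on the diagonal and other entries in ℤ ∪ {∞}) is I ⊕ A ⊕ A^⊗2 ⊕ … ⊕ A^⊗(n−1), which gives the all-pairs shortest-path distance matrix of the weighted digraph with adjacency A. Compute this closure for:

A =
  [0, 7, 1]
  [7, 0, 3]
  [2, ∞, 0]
Closure =
  [0, 7, 1]
  [5, 0, 3]
  [2, 9, 0]

This is the Floyd-Warshall all-pairs shortest-path computation. For each intermediate vertex k = 0, 1, …, 2, update dist[i][j] ← min(dist[i][j], dist[i][k] + dist[k][j]). The final matrix gives, for each (i, j), the minimum total weight of any directed path from i to j (possibly empty when i = j).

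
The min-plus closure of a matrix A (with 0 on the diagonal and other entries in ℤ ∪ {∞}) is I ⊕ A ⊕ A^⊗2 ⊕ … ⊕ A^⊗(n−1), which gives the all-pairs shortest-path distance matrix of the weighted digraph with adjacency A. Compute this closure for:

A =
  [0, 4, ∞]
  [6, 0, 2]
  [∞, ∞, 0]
Closure =
  [0, 4, 6]
  [6, 0, 2]
  [∞, ∞, 0]

This is the Floyd-Warshall all-pairs shortest-path computation. For each intermediate vertex k = 0, 1, …, 2, update dist[i][j] ← min(dist[i][j], dist[i][k] + dist[k][j]). The final matrix gives, for each (i, j), the minimum total weight of any directed path from i to j (possibly empty when i = j).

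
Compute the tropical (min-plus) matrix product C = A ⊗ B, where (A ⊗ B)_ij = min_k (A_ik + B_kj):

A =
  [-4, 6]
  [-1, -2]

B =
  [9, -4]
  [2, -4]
A ⊗ B =
  [5, -8]
  [0, -6]

Apply the min-plus product entry-by-entry:
  C[0][0] = min over k of (A[0][0] + B[0][0] = -4 + 9 = 5, A[0][1] + B[1][0] = 6 + 2 = 8) = 5 (attained at k = 0)
  C[0][1] = min over k of (A[0][0] + B[0][1] = -4 + -4 = -8, A[0][1] + B[1][1] = 6 + -4 = 2) = -8 (attained at k = 0)
  C[1][0] = min over k of (A[1][0] + B[0][0] = -1 + 9 = 8, A[1][1] + B[1][0] = -2 + 2 = 0) = 0 (attained at k = 1)
  C[1][1] = min over k of (A[1][0] + B[0][1] = -1 + -4 = -5, A[1][1] + B[1][1] = -2 + -4 = -6) = -6 (attained at k = 1)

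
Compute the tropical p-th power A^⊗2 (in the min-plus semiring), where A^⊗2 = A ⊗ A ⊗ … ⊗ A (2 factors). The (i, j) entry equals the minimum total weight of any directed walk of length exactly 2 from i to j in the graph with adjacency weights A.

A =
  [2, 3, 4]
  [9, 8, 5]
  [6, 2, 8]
A^⊗2 =
  [4, 5, 6]
  [11, 7, 13]
  [8, 9, 7]

Each entry (A^⊗2)_ij equals the minimum over all length-2 walks i = v_0 → v_1 → … → v_2 = j of Σ_t A[v_t][v_{t+1}]. For example, for (i, j) = (0, 2) we minimise over 3 possible intermediate vertex sequences; the minimum is 6, attained along the walk 0 → 0 → 2.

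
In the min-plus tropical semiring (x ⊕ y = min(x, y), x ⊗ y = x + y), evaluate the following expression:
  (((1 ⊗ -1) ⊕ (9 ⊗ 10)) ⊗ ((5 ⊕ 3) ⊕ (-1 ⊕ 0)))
(((1 ⊗ -1) ⊕ (9 ⊗ 10)) ⊗ ((5 ⊕ 3) ⊕ (-1 ⊕ 0))) = -1

Expand innermost to outermost. Recall ⊕ takes the minimum of its arguments and ⊗ takes their sum. Working out the expression (((1 ⊗ -1) ⊕ (9 ⊗ 10)) ⊗ ((5 ⊕ 3) ⊕ (-1 ⊕ 0))) gives -1.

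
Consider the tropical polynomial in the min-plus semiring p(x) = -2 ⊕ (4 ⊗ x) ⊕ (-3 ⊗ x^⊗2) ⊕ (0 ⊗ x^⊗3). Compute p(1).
p(1) = -2

A tropical monomial a ⊗ x^⊗i evaluates to a + i · x. Evaluating each term at x = 1:
  Term 0 contributes -2 + 0 · 1 = -2
  Term 1 contributes 4 + 1 · 1 = 5
  Term 2 contributes -3 + 2 · 1 = -1
  Term 3 contributes 0 + 3 · 1 = 3
p(1) = ⊕ of these = min[-2, 5, -1, 3] = -2.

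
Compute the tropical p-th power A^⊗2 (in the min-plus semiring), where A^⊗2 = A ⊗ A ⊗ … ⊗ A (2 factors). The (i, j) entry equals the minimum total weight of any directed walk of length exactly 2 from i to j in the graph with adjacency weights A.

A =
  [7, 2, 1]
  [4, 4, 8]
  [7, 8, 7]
A^⊗2 =
  [6, 6, 8]
  [8, 6, 5]
  [12, 9, 8]

Each entry (A^⊗2)_ij equals the minimum over all length-2 walks i = v_0 → v_1 → … → v_2 = j of Σ_t A[v_t][v_{t+1}]. For example, for (i, j) = (0, 2) we minimise over 3 possible intermediate vertex sequences; the minimum is 8, attained along the walk 0 → 0 → 2.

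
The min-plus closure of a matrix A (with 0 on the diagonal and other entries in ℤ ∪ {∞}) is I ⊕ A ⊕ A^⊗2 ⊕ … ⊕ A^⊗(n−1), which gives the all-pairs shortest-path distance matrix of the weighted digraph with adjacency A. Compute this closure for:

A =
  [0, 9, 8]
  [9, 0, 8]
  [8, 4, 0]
Closure =
  [0, 9, 8]
  [9, 0, 8]
  [8, 4, 0]

This is the Floyd-Warshall all-pairs shortest-path computation. For each intermediate vertex k = 0, 1, …, 2, update dist[i][j] ← min(dist[i][j], dist[i][k] + dist[k][j]). The final matrix gives, for each (i, j), the minimum total weight of any directed path from i to j (possibly empty when i = j).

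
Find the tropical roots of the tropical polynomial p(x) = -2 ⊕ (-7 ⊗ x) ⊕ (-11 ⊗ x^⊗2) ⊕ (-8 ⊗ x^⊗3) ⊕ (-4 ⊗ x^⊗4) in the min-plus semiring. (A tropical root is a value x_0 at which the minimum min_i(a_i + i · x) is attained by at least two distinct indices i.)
Roots: {-4, -3, 4, 5}

Each tropical root is a break point of the lower envelope of the lines y = a_i + i · x (there are 5 lines, with slopes 0, 1, ..., 4). Only the lines that attain the minimum somewhere contribute to roots; other lines are dominated. Here the surviving (envelope) indices are i = 4, i = 3, i = 2, i = 1, i = 0.
Intersections between consecutive envelope lines give the roots: for adjacent envelope indices i < j the intersection is x = (a_i − a_j) / (j − i). Reading off the sorted break points: {-4, -3, 4, 5}.
Verification: at each break x_0, at least two indices attain the minimum of min_i(a_i + i · x_0).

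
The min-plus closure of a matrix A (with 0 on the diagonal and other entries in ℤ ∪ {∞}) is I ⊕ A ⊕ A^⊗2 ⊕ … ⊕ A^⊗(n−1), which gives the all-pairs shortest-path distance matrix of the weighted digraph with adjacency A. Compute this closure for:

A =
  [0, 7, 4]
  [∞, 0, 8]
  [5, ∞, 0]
Closure =
  [0, 7, 4]
  [13, 0, 8]
  [5, 12, 0]

This is the Floyd-Warshall all-pairs shortest-path computation. For each intermediate vertex k = 0, 1, …, 2, update dist[i][j] ← min(dist[i][j], dist[i][k] + dist[k][j]). The final matrix gives, for each (i, j), the minimum total weight of any directed path from i to j (possibly empty when i = j).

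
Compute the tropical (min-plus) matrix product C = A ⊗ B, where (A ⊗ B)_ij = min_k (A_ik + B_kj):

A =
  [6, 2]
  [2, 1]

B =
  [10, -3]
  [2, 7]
A ⊗ B =
  [4, 3]
  [3, -1]

Apply the min-plus product entry-by-entry:
  C[0][0] = min over k of (A[0][0] + B[0][0] = 6 + 10 = 16, A[0][1] + B[1][0] = 2 + 2 = 4) = 4 (attained at k = 1)
  C[0][1] = min over k of (A[0][0] + B[0][1] = 6 + -3 = 3, A[0][1] + B[1][1] = 2 + 7 = 9) = 3 (attained at k = 0)
  C[1][0] = min over k of (A[1][0] + B[0][0] = 2 + 10 = 12, A[1][1] + B[1][0] = 1 + 2 = 3) = 3 (attained at k = 1)
  C[1][1] = min over k of (A[1][0] + B[0][1] = 2 + -3 = -1, A[1][1] + B[1][1] = 1 + 7 = 8) = -1 (attained at k = 0)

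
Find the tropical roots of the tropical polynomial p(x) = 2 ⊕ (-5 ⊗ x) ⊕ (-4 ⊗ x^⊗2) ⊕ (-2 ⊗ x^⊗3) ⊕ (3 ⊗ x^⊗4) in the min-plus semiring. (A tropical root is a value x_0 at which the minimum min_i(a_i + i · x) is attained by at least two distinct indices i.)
Roots: {-5, -2, -1, 7}

Each tropical root is a break point of the lower envelope of the lines y = a_i + i · x (there are 5 lines, with slopes 0, 1, ..., 4). Only the lines that attain the minimum somewhere contribute to roots; other lines are dominated. Here the surviving (envelope) indices are i = 4, i = 3, i = 2, i = 1, i = 0.
Intersections between consecutive envelope lines give the roots: for adjacent envelope indices i < j the intersection is x = (a_i − a_j) / (j − i). Reading off the sorted break points: {-5, -2, -1, 7}.
Verification: at each break x_0, at least two indices attain the minimum of min_i(a_i + i · x_0).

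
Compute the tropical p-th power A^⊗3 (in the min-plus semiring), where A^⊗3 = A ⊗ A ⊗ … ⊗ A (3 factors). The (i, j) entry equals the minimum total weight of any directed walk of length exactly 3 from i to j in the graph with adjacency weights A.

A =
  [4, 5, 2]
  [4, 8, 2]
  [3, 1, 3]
A^⊗3 =
  [7, 6, 5]
  [7, 6, 5]
  [6, 4, 6]

Each entry (A^⊗3)_ij equals the minimum over all length-3 walks i = v_0 → v_1 → … → v_3 = j of Σ_t A[v_t][v_{t+1}]. For example, for (i, j) = (0, 2) we minimise over 9 possible intermediate vertex sequences; the minimum is 5, attained along the walk 0 → 2 → 1 → 2.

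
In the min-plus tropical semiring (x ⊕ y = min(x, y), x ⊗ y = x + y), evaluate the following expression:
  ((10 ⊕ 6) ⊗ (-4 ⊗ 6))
((10 ⊕ 6) ⊗ (-4 ⊗ 6)) = 8

Expand innermost to outermost. Recall ⊕ takes the minimum of its arguments and ⊗ takes their sum. Working out the expression ((10 ⊕ 6) ⊗ (-4 ⊗ 6)) gives 8.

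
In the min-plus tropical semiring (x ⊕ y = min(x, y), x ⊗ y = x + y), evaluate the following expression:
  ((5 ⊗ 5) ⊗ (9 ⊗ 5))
((5 ⊗ 5) ⊗ (9 ⊗ 5)) = 24

Expand innermost to outermost. Recall ⊕ takes the minimum of its arguments and ⊗ takes their sum. Working out the expression ((5 ⊗ 5) ⊗ (9 ⊗ 5)) gives 24.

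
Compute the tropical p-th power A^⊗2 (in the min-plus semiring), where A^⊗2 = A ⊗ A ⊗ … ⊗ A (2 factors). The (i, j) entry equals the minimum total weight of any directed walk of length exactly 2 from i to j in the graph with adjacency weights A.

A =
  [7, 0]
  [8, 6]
A^⊗2 =
  [8, 6]
  [14, 8]

Each entry (A^⊗2)_ij equals the minimum over all length-2 walks i = v_0 → v_1 → … → v_2 = j of Σ_t A[v_t][v_{t+1}]. For example, for (i, j) = (0, 1) we minimise over 2 possible intermediate vertex sequences; the minimum is 6, attained along the walk 0 → 1 → 1.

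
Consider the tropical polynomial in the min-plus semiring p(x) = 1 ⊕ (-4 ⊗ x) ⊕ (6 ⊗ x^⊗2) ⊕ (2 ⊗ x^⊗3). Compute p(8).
p(8) = 1

A tropical monomial a ⊗ x^⊗i evaluates to a + i · x. Evaluating each term at x = 8:
  Term 0 contributes 1 + 0 · 8 = 1
  Term 1 contributes -4 + 1 · 8 = 4
  Term 2 contributes 6 + 2 · 8 = 22
  Term 3 contributes 2 + 3 · 8 = 26
p(8) = ⊕ of these = min[1, 4, 22, 26] = 1.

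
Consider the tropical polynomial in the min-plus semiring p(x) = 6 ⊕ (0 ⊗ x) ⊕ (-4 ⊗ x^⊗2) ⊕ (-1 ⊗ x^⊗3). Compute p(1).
p(1) = -2

A tropical monomial a ⊗ x^⊗i evaluates to a + i · x. Evaluating each term at x = 1:
  Term 0 contributes 6 + 0 · 1 = 6
  Term 1 contributes 0 + 1 · 1 = 1
  Term 2 contributes -4 + 2 · 1 = -2
  Term 3 contributes -1 + 3 · 1 = 2
p(1) = ⊕ of these = min[6, 1, -2, 2] = -2.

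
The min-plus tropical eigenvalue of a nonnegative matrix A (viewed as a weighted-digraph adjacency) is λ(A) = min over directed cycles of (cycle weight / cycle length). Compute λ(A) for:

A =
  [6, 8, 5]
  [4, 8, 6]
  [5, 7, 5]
λ(A) = 5

Enumerate directed cycles and compute their means (weight / length). Sample:
  cycle 0 → 0: weight = 6, length = 1, mean = 6/1 ≈ 6.000
  cycle 1 → 1: weight = 8, length = 1, mean = 8/1 ≈ 8.000
  cycle 2 → 2: weight = 5, length = 1, mean = 5/1 ≈ 5.000
  cycle 0 → 1 → 0: weight = 12, length = 2, mean = 12/2 ≈ 6.000
  cycle 0 → 2 → 0: weight = 10, length = 2, mean = 10/2 ≈ 5.000
  cycle 1 → 0 → 1: weight = 12, length = 2, mean = 12/2 ≈ 6.000
Minimum mean = 5.000, attained e.g. along the cycle 2 → 2 with weight 5 and length 1. So λ(A) = 5/1 = 5.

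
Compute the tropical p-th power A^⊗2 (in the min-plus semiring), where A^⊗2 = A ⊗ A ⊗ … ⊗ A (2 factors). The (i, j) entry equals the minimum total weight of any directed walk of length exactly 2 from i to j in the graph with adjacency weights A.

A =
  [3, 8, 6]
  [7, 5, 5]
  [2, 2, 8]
A^⊗2 =
  [6, 8, 9]
  [7, 7, 10]
  [5, 7, 7]

Each entry (A^⊗2)_ij equals the minimum over all length-2 walks i = v_0 → v_1 → … → v_2 = j of Σ_t A[v_t][v_{t+1}]. For example, for (i, j) = (0, 2) we minimise over 3 possible intermediate vertex sequences; the minimum is 9, attained along the walk 0 → 0 → 2.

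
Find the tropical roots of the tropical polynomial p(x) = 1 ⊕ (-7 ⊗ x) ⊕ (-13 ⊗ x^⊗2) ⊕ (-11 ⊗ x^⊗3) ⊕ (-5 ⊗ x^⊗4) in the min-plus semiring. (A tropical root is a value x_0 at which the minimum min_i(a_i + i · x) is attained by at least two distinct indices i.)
Roots: {-6, -2, 6, 8}

Each tropical root is a break point of the lower envelope of the lines y = a_i + i · x (there are 5 lines, with slopes 0, 1, ..., 4). Only the lines that attain the minimum somewhere contribute to roots; other lines are dominated. Here the surviving (envelope) indices are i = 4, i = 3, i = 2, i = 1, i = 0.
Intersections between consecutive envelope lines give the roots: for adjacent envelope indices i < j the intersection is x = (a_i − a_j) / (j − i). Reading off the sorted break points: {-6, -2, 6, 8}.
Verification: at each break x_0, at least two indices attain the minimum of min_i(a_i + i · x_0).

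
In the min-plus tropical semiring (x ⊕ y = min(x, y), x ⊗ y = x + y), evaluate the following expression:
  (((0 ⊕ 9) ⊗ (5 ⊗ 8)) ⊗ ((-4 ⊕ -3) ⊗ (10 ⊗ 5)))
(((0 ⊕ 9) ⊗ (5 ⊗ 8)) ⊗ ((-4 ⊕ -3) ⊗ (10 ⊗ 5))) = 24

Expand innermost to outermost. Recall ⊕ takes the minimum of its arguments and ⊗ takes their sum. Working out the expression (((0 ⊕ 9) ⊗ (5 ⊗ 8)) ⊗ ((-4 ⊕ -3) ⊗ (10 ⊗ 5))) gives 24.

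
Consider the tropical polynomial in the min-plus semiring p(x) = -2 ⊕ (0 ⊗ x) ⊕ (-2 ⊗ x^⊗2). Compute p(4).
p(4) = -2

A tropical monomial a ⊗ x^⊗i evaluates to a + i · x. Evaluating each term at x = 4:
  Term 0 contributes -2 + 0 · 4 = -2
  Term 1 contributes 0 + 1 · 4 = 4
  Term 2 contributes -2 + 2 · 4 = 6
p(4) = ⊕ of these = min[-2, 4, 6] = -2.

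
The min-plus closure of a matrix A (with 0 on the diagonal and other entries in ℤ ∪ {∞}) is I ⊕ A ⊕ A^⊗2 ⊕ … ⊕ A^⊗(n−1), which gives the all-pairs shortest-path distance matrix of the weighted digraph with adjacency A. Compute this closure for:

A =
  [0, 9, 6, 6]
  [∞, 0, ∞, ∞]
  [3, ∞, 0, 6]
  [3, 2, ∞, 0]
Closure =
  [0, 8, 6, 6]
  [∞, 0, ∞, ∞]
  [3, 8, 0, 6]
  [3, 2, 9, 0]

This is the Floyd-Warshall all-pairs shortest-path computation. For each intermediate vertex k = 0, 1, …, 3, update dist[i][j] ← min(dist[i][j], dist[i][k] + dist[k][j]). The final matrix gives, for each (i, j), the minimum total weight of any directed path from i to j (possibly empty when i = j).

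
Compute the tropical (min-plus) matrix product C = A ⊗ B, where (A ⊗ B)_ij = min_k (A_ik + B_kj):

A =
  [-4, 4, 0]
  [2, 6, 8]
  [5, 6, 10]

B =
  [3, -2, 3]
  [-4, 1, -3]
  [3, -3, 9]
A ⊗ B =
  [-1, -6, -1]
  [2, 0, 3]
  [2, 3, 3]

Apply the min-plus product entry-by-entry:
  C[0][0] = min over k of (A[0][0] + B[0][0] = -4 + 3 = -1, A[0][1] + B[1][0] = 4 + -4 = 0, A[0][2] + B[2][0] = 0 + 3 = 3) = -1 (attained at k = 0)
  C[0][1] = min over k of (A[0][0] + B[0][1] = -4 + -2 = -6, A[0][1] + B[1][1] = 4 + 1 = 5, A[0][2] + B[2][1] = 0 + -3 = -3) = -6 (attained at k = 0)
  C[0][2] = min over k of (A[0][0] + B[0][2] = -4 + 3 = -1, A[0][1] + B[1][2] = 4 + -3 = 1, A[0][2] + B[2][2] = 0 + 9 = 9) = -1 (attained at k = 0)
  C[1][0] = min over k of (A[1][0] + B[0][0] = 2 + 3 = 5, A[1][1] + B[1][0] = 6 + -4 = 2, A[1][2] + B[2][0] = 8 + 3 = 11) = 2 (attained at k = 1)
  C[1][1] = min over k of (A[1][0] + B[0][1] = 2 + -2 = 0, A[1][1] + B[1][1] = 6 + 1 = 7, A[1][2] + B[2][1] = 8 + -3 = 5) = 0 (attained at k = 0)
  C[1][2] = min over k of (A[1][0] + B[0][2] = 2 + 3 = 5, A[1][1] + B[1][2] = 6 + -3 = 3, A[1][2] + B[2][2] = 8 + 9 = 17) = 3 (attained at k = 1)
  C[2][0] = min over k of (A[2][0] + B[0][0] = 5 + 3 = 8, A[2][1] + B[1][0] = 6 + -4 = 2, A[2][2] + B[2][0] = 10 + 3 = 13) = 2 (attained at k = 1)
  C[2][1] = min over k of (A[2][0] + B[0][1] = 5 + -2 = 3, A[2][1] + B[1][1] = 6 + 1 = 7, A[2][2] + B[2][1] = 10 + -3 = 7) = 3 (attained at k = 0)
  C[2][2] = min over k of (A[2][0] + B[0][2] = 5 + 3 = 8, A[2][1] + B[1][2] = 6 + -3 = 3, A[2][2] + B[2][2] = 10 + 9 = 19) = 3 (attained at k = 1)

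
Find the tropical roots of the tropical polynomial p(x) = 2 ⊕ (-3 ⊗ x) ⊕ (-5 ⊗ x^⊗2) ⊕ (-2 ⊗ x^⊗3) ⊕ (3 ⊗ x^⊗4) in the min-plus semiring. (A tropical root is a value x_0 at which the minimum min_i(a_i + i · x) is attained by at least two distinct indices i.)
Roots: {-5, -3, 2, 5}

Each tropical root is a break point of the lower envelope of the lines y = a_i + i · x (there are 5 lines, with slopes 0, 1, ..., 4). Only the lines that attain the minimum somewhere contribute to roots; other lines are dominated. Here the surviving (envelope) indices are i = 4, i = 3, i = 2, i = 1, i = 0.
Intersections between consecutive envelope lines give the roots: for adjacent envelope indices i < j the intersection is x = (a_i − a_j) / (j − i). Reading off the sorted break points: {-5, -3, 2, 5}.
Verification: at each break x_0, at least two indices attain the minimum of min_i(a_i + i · x_0).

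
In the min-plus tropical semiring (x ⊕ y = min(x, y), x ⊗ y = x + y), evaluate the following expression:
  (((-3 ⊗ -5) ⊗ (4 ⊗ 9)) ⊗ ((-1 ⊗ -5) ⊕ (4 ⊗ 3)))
(((-3 ⊗ -5) ⊗ (4 ⊗ 9)) ⊗ ((-1 ⊗ -5) ⊕ (4 ⊗ 3))) = -1

Expand innermost to outermost. Recall ⊕ takes the minimum of its arguments and ⊗ takes their sum. Working out the expression (((-3 ⊗ -5) ⊗ (4 ⊗ 9)) ⊗ ((-1 ⊗ -5) ⊕ (4 ⊗ 3))) gives -1.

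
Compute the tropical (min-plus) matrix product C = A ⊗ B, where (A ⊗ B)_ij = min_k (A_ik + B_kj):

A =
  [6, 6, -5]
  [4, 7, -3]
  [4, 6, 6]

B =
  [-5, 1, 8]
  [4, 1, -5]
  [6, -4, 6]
A ⊗ B =
  [1, -9, 1]
  [-1, -7, 2]
  [-1, 2, 1]

Apply the min-plus product entry-by-entry:
  C[0][0] = min over k of (A[0][0] + B[0][0] = 6 + -5 = 1, A[0][1] + B[1][0] = 6 + 4 = 10, A[0][2] + B[2][0] = -5 + 6 = 1) = 1 (attained at k = 0)
  C[0][1] = min over k of (A[0][0] + B[0][1] = 6 + 1 = 7, A[0][1] + B[1][1] = 6 + 1 = 7, A[0][2] + B[2][1] = -5 + -4 = -9) = -9 (attained at k = 2)
  C[0][2] = min over k of (A[0][0] + B[0][2] = 6 + 8 = 14, A[0][1] + B[1][2] = 6 + -5 = 1, A[0][2] + B[2][2] = -5 + 6 = 1) = 1 (attained at k = 1)
  C[1][0] = min over k of (A[1][0] + B[0][0] = 4 + -5 = -1, A[1][1] + B[1][0] = 7 + 4 = 11, A[1][2] + B[2][0] = -3 + 6 = 3) = -1 (attained at k = 0)
  C[1][1] = min over k of (A[1][0] + B[0][1] = 4 + 1 = 5, A[1][1] + B[1][1] = 7 + 1 = 8, A[1][2] + B[2][1] = -3 + -4 = -7) = -7 (attained at k = 2)
  C[1][2] = min over k of (A[1][0] + B[0][2] = 4 + 8 = 12, A[1][1] + B[1][2] = 7 + -5 = 2, A[1][2] + B[2][2] = -3 + 6 = 3) = 2 (attained at k = 1)
  C[2][0] = min over k of (A[2][0] + B[0][0] = 4 + -5 = -1, A[2][1] + B[1][0] = 6 + 4 = 10, A[2][2] + B[2][0] = 6 + 6 = 12) = -1 (attained at k = 0)
  C[2][1] = min over k of (A[2][0] + B[0][1] = 4 + 1 = 5, A[2][1] + B[1][1] = 6 + 1 = 7, A[2][2] + B[2][1] = 6 + -4 = 2) = 2 (attained at k = 2)
  C[2][2] = min over k of (A[2][0] + B[0][2] = 4 + 8 = 12, A[2][1] + B[1][2] = 6 + -5 = 1, A[2][2] + B[2][2] = 6 + 6 = 12) = 1 (attained at k = 1)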